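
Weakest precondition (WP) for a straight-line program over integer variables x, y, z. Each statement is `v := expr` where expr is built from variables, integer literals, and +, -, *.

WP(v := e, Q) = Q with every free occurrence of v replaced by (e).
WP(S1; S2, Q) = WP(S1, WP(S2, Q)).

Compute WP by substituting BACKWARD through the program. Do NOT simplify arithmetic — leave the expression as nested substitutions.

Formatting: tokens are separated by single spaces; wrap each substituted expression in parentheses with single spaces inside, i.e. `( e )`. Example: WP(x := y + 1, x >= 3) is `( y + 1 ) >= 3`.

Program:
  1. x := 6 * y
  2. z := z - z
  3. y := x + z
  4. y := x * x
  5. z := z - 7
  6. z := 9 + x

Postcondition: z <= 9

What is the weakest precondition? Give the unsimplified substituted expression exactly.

post: z <= 9
stmt 6: z := 9 + x  -- replace 1 occurrence(s) of z with (9 + x)
  => ( 9 + x ) <= 9
stmt 5: z := z - 7  -- replace 0 occurrence(s) of z with (z - 7)
  => ( 9 + x ) <= 9
stmt 4: y := x * x  -- replace 0 occurrence(s) of y with (x * x)
  => ( 9 + x ) <= 9
stmt 3: y := x + z  -- replace 0 occurrence(s) of y with (x + z)
  => ( 9 + x ) <= 9
stmt 2: z := z - z  -- replace 0 occurrence(s) of z with (z - z)
  => ( 9 + x ) <= 9
stmt 1: x := 6 * y  -- replace 1 occurrence(s) of x with (6 * y)
  => ( 9 + ( 6 * y ) ) <= 9

Answer: ( 9 + ( 6 * y ) ) <= 9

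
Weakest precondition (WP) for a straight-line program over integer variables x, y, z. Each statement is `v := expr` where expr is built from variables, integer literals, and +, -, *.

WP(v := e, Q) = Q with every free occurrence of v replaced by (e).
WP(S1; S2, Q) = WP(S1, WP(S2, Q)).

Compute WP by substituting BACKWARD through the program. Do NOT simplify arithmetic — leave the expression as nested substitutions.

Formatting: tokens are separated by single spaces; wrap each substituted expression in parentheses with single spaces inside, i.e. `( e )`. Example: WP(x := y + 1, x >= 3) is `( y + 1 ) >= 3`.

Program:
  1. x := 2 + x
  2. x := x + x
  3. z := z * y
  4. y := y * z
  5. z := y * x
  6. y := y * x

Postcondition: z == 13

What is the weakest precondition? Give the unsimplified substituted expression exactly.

Answer: ( ( y * ( z * y ) ) * ( ( 2 + x ) + ( 2 + x ) ) ) == 13

Derivation:
post: z == 13
stmt 6: y := y * x  -- replace 0 occurrence(s) of y with (y * x)
  => z == 13
stmt 5: z := y * x  -- replace 1 occurrence(s) of z with (y * x)
  => ( y * x ) == 13
stmt 4: y := y * z  -- replace 1 occurrence(s) of y with (y * z)
  => ( ( y * z ) * x ) == 13
stmt 3: z := z * y  -- replace 1 occurrence(s) of z with (z * y)
  => ( ( y * ( z * y ) ) * x ) == 13
stmt 2: x := x + x  -- replace 1 occurrence(s) of x with (x + x)
  => ( ( y * ( z * y ) ) * ( x + x ) ) == 13
stmt 1: x := 2 + x  -- replace 2 occurrence(s) of x with (2 + x)
  => ( ( y * ( z * y ) ) * ( ( 2 + x ) + ( 2 + x ) ) ) == 13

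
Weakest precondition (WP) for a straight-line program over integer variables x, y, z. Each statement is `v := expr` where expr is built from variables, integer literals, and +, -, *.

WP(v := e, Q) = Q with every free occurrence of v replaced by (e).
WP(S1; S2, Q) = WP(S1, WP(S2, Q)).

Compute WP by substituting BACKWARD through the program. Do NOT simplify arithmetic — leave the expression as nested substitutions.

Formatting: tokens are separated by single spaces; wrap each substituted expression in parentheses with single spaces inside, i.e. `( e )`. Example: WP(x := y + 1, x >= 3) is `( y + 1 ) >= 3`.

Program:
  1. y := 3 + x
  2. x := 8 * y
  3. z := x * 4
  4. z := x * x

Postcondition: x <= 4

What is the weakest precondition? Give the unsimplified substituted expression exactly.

Answer: ( 8 * ( 3 + x ) ) <= 4

Derivation:
post: x <= 4
stmt 4: z := x * x  -- replace 0 occurrence(s) of z with (x * x)
  => x <= 4
stmt 3: z := x * 4  -- replace 0 occurrence(s) of z with (x * 4)
  => x <= 4
stmt 2: x := 8 * y  -- replace 1 occurrence(s) of x with (8 * y)
  => ( 8 * y ) <= 4
stmt 1: y := 3 + x  -- replace 1 occurrence(s) of y with (3 + x)
  => ( 8 * ( 3 + x ) ) <= 4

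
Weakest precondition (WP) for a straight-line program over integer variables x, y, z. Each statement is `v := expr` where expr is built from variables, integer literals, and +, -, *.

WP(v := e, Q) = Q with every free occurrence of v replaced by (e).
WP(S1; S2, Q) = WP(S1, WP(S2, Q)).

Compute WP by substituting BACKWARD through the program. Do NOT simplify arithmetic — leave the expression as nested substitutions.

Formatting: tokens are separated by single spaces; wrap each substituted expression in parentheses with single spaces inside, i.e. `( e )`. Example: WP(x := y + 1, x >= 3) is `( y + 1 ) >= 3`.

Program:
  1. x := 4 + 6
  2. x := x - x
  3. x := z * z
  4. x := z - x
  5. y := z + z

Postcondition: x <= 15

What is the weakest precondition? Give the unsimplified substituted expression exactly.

Answer: ( z - ( z * z ) ) <= 15

Derivation:
post: x <= 15
stmt 5: y := z + z  -- replace 0 occurrence(s) of y with (z + z)
  => x <= 15
stmt 4: x := z - x  -- replace 1 occurrence(s) of x with (z - x)
  => ( z - x ) <= 15
stmt 3: x := z * z  -- replace 1 occurrence(s) of x with (z * z)
  => ( z - ( z * z ) ) <= 15
stmt 2: x := x - x  -- replace 0 occurrence(s) of x with (x - x)
  => ( z - ( z * z ) ) <= 15
stmt 1: x := 4 + 6  -- replace 0 occurrence(s) of x with (4 + 6)
  => ( z - ( z * z ) ) <= 15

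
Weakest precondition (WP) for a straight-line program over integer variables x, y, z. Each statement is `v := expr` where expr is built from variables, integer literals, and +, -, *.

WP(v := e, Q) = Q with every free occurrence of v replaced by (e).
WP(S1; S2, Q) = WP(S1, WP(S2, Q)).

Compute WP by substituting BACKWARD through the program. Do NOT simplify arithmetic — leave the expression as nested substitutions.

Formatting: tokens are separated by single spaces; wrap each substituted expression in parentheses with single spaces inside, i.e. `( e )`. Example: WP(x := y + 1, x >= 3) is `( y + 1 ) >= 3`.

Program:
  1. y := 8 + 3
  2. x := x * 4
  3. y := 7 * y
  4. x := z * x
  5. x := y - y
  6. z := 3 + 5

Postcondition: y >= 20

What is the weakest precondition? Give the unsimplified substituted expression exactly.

Answer: ( 7 * ( 8 + 3 ) ) >= 20

Derivation:
post: y >= 20
stmt 6: z := 3 + 5  -- replace 0 occurrence(s) of z with (3 + 5)
  => y >= 20
stmt 5: x := y - y  -- replace 0 occurrence(s) of x with (y - y)
  => y >= 20
stmt 4: x := z * x  -- replace 0 occurrence(s) of x with (z * x)
  => y >= 20
stmt 3: y := 7 * y  -- replace 1 occurrence(s) of y with (7 * y)
  => ( 7 * y ) >= 20
stmt 2: x := x * 4  -- replace 0 occurrence(s) of x with (x * 4)
  => ( 7 * y ) >= 20
stmt 1: y := 8 + 3  -- replace 1 occurrence(s) of y with (8 + 3)
  => ( 7 * ( 8 + 3 ) ) >= 20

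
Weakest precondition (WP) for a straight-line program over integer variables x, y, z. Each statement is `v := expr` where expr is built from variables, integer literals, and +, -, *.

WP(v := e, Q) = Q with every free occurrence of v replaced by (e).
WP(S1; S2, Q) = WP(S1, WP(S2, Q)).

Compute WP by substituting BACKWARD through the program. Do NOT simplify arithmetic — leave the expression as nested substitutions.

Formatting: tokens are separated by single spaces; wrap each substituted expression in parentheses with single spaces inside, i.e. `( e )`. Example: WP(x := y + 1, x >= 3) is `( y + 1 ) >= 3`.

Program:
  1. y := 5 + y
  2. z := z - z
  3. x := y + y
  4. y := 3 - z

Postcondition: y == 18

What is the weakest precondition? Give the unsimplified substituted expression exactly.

Answer: ( 3 - ( z - z ) ) == 18

Derivation:
post: y == 18
stmt 4: y := 3 - z  -- replace 1 occurrence(s) of y with (3 - z)
  => ( 3 - z ) == 18
stmt 3: x := y + y  -- replace 0 occurrence(s) of x with (y + y)
  => ( 3 - z ) == 18
stmt 2: z := z - z  -- replace 1 occurrence(s) of z with (z - z)
  => ( 3 - ( z - z ) ) == 18
stmt 1: y := 5 + y  -- replace 0 occurrence(s) of y with (5 + y)
  => ( 3 - ( z - z ) ) == 18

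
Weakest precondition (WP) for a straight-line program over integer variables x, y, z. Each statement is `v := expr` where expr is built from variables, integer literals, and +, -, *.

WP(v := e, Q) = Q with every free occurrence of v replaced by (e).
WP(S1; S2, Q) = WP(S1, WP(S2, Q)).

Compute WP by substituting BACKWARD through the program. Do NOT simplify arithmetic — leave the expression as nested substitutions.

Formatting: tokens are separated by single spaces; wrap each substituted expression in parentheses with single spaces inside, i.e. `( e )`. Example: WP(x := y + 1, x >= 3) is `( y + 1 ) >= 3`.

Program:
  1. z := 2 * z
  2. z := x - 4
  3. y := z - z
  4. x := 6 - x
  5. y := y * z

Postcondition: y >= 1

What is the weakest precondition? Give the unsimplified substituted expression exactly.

Answer: ( ( ( x - 4 ) - ( x - 4 ) ) * ( x - 4 ) ) >= 1

Derivation:
post: y >= 1
stmt 5: y := y * z  -- replace 1 occurrence(s) of y with (y * z)
  => ( y * z ) >= 1
stmt 4: x := 6 - x  -- replace 0 occurrence(s) of x with (6 - x)
  => ( y * z ) >= 1
stmt 3: y := z - z  -- replace 1 occurrence(s) of y with (z - z)
  => ( ( z - z ) * z ) >= 1
stmt 2: z := x - 4  -- replace 3 occurrence(s) of z with (x - 4)
  => ( ( ( x - 4 ) - ( x - 4 ) ) * ( x - 4 ) ) >= 1
stmt 1: z := 2 * z  -- replace 0 occurrence(s) of z with (2 * z)
  => ( ( ( x - 4 ) - ( x - 4 ) ) * ( x - 4 ) ) >= 1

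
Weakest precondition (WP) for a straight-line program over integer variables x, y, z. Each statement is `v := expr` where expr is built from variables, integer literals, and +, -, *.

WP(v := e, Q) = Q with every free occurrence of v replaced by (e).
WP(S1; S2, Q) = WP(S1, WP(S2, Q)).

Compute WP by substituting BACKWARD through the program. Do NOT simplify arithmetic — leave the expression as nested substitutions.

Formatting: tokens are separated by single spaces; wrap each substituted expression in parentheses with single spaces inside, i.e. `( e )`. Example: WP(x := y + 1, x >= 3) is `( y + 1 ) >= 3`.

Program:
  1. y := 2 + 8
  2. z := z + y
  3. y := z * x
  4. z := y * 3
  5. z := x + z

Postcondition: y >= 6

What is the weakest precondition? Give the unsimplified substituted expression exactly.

Answer: ( ( z + ( 2 + 8 ) ) * x ) >= 6

Derivation:
post: y >= 6
stmt 5: z := x + z  -- replace 0 occurrence(s) of z with (x + z)
  => y >= 6
stmt 4: z := y * 3  -- replace 0 occurrence(s) of z with (y * 3)
  => y >= 6
stmt 3: y := z * x  -- replace 1 occurrence(s) of y with (z * x)
  => ( z * x ) >= 6
stmt 2: z := z + y  -- replace 1 occurrence(s) of z with (z + y)
  => ( ( z + y ) * x ) >= 6
stmt 1: y := 2 + 8  -- replace 1 occurrence(s) of y with (2 + 8)
  => ( ( z + ( 2 + 8 ) ) * x ) >= 6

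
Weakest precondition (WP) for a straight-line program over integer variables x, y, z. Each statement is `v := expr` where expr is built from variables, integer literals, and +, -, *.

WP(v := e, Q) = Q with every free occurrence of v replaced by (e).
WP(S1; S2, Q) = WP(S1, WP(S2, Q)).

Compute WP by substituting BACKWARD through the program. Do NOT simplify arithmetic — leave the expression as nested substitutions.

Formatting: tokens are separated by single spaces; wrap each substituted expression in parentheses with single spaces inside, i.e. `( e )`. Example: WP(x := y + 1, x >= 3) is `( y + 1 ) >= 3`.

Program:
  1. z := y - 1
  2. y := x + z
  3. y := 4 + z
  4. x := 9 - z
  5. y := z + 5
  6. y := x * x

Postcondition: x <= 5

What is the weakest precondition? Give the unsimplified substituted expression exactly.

Answer: ( 9 - ( y - 1 ) ) <= 5

Derivation:
post: x <= 5
stmt 6: y := x * x  -- replace 0 occurrence(s) of y with (x * x)
  => x <= 5
stmt 5: y := z + 5  -- replace 0 occurrence(s) of y with (z + 5)
  => x <= 5
stmt 4: x := 9 - z  -- replace 1 occurrence(s) of x with (9 - z)
  => ( 9 - z ) <= 5
stmt 3: y := 4 + z  -- replace 0 occurrence(s) of y with (4 + z)
  => ( 9 - z ) <= 5
stmt 2: y := x + z  -- replace 0 occurrence(s) of y with (x + z)
  => ( 9 - z ) <= 5
stmt 1: z := y - 1  -- replace 1 occurrence(s) of z with (y - 1)
  => ( 9 - ( y - 1 ) ) <= 5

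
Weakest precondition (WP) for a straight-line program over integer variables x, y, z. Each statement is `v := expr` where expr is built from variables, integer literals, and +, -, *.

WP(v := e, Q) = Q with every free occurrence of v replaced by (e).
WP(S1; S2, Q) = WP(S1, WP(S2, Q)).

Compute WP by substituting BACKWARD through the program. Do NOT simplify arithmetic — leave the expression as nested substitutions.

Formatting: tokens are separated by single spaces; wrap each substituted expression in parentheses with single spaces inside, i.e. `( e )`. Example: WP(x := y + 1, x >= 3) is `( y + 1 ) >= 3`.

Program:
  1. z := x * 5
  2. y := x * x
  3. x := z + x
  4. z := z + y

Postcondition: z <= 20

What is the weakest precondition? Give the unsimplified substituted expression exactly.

Answer: ( ( x * 5 ) + ( x * x ) ) <= 20

Derivation:
post: z <= 20
stmt 4: z := z + y  -- replace 1 occurrence(s) of z with (z + y)
  => ( z + y ) <= 20
stmt 3: x := z + x  -- replace 0 occurrence(s) of x with (z + x)
  => ( z + y ) <= 20
stmt 2: y := x * x  -- replace 1 occurrence(s) of y with (x * x)
  => ( z + ( x * x ) ) <= 20
stmt 1: z := x * 5  -- replace 1 occurrence(s) of z with (x * 5)
  => ( ( x * 5 ) + ( x * x ) ) <= 20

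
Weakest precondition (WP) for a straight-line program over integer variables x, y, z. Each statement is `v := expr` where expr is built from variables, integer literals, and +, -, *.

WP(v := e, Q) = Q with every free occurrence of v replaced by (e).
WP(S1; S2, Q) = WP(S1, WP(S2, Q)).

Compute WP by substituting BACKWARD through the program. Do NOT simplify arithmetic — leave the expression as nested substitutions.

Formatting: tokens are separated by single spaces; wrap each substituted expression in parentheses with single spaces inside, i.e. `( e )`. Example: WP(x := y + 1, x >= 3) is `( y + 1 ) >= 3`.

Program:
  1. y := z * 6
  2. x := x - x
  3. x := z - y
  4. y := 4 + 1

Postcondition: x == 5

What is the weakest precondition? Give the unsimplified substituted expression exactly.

post: x == 5
stmt 4: y := 4 + 1  -- replace 0 occurrence(s) of y with (4 + 1)
  => x == 5
stmt 3: x := z - y  -- replace 1 occurrence(s) of x with (z - y)
  => ( z - y ) == 5
stmt 2: x := x - x  -- replace 0 occurrence(s) of x with (x - x)
  => ( z - y ) == 5
stmt 1: y := z * 6  -- replace 1 occurrence(s) of y with (z * 6)
  => ( z - ( z * 6 ) ) == 5

Answer: ( z - ( z * 6 ) ) == 5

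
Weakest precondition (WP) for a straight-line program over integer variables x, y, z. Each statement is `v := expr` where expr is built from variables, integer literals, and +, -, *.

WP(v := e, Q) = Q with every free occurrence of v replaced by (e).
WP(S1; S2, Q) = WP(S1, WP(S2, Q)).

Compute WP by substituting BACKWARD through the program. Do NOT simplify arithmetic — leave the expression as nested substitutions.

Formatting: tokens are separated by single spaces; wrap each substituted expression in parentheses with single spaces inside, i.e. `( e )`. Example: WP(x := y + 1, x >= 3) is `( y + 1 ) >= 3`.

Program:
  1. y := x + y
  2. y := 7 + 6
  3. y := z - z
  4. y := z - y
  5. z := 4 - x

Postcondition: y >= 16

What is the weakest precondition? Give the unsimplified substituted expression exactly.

post: y >= 16
stmt 5: z := 4 - x  -- replace 0 occurrence(s) of z with (4 - x)
  => y >= 16
stmt 4: y := z - y  -- replace 1 occurrence(s) of y with (z - y)
  => ( z - y ) >= 16
stmt 3: y := z - z  -- replace 1 occurrence(s) of y with (z - z)
  => ( z - ( z - z ) ) >= 16
stmt 2: y := 7 + 6  -- replace 0 occurrence(s) of y with (7 + 6)
  => ( z - ( z - z ) ) >= 16
stmt 1: y := x + y  -- replace 0 occurrence(s) of y with (x + y)
  => ( z - ( z - z ) ) >= 16

Answer: ( z - ( z - z ) ) >= 16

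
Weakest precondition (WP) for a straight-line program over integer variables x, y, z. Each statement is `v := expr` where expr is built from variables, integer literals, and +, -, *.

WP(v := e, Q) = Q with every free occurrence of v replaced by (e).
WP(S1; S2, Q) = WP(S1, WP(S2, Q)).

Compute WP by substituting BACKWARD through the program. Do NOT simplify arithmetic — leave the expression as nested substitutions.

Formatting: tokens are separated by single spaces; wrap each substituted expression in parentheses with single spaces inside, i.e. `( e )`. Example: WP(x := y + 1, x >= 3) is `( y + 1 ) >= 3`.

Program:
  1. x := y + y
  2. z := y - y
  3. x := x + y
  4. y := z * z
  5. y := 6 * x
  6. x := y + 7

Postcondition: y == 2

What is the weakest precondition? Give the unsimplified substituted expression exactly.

post: y == 2
stmt 6: x := y + 7  -- replace 0 occurrence(s) of x with (y + 7)
  => y == 2
stmt 5: y := 6 * x  -- replace 1 occurrence(s) of y with (6 * x)
  => ( 6 * x ) == 2
stmt 4: y := z * z  -- replace 0 occurrence(s) of y with (z * z)
  => ( 6 * x ) == 2
stmt 3: x := x + y  -- replace 1 occurrence(s) of x with (x + y)
  => ( 6 * ( x + y ) ) == 2
stmt 2: z := y - y  -- replace 0 occurrence(s) of z with (y - y)
  => ( 6 * ( x + y ) ) == 2
stmt 1: x := y + y  -- replace 1 occurrence(s) of x with (y + y)
  => ( 6 * ( ( y + y ) + y ) ) == 2

Answer: ( 6 * ( ( y + y ) + y ) ) == 2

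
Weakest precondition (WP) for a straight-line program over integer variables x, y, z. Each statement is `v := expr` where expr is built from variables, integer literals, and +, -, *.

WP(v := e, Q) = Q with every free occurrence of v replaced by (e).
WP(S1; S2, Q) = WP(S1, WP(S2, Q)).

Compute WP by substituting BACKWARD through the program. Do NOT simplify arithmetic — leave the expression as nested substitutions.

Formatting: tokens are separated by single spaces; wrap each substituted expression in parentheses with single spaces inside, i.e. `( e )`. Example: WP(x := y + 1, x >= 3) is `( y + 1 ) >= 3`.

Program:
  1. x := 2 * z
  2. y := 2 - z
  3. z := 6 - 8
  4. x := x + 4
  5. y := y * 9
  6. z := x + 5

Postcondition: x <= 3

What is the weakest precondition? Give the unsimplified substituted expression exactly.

post: x <= 3
stmt 6: z := x + 5  -- replace 0 occurrence(s) of z with (x + 5)
  => x <= 3
stmt 5: y := y * 9  -- replace 0 occurrence(s) of y with (y * 9)
  => x <= 3
stmt 4: x := x + 4  -- replace 1 occurrence(s) of x with (x + 4)
  => ( x + 4 ) <= 3
stmt 3: z := 6 - 8  -- replace 0 occurrence(s) of z with (6 - 8)
  => ( x + 4 ) <= 3
stmt 2: y := 2 - z  -- replace 0 occurrence(s) of y with (2 - z)
  => ( x + 4 ) <= 3
stmt 1: x := 2 * z  -- replace 1 occurrence(s) of x with (2 * z)
  => ( ( 2 * z ) + 4 ) <= 3

Answer: ( ( 2 * z ) + 4 ) <= 3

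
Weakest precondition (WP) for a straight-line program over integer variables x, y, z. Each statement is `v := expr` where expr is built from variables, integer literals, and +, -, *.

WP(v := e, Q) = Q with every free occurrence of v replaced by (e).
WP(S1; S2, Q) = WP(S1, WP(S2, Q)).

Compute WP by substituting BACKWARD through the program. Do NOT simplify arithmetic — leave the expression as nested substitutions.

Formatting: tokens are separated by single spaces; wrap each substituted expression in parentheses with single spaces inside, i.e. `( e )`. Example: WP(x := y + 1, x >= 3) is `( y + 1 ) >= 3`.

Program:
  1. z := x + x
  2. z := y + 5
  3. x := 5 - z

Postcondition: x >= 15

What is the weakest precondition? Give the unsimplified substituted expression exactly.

Answer: ( 5 - ( y + 5 ) ) >= 15

Derivation:
post: x >= 15
stmt 3: x := 5 - z  -- replace 1 occurrence(s) of x with (5 - z)
  => ( 5 - z ) >= 15
stmt 2: z := y + 5  -- replace 1 occurrence(s) of z with (y + 5)
  => ( 5 - ( y + 5 ) ) >= 15
stmt 1: z := x + x  -- replace 0 occurrence(s) of z with (x + x)
  => ( 5 - ( y + 5 ) ) >= 15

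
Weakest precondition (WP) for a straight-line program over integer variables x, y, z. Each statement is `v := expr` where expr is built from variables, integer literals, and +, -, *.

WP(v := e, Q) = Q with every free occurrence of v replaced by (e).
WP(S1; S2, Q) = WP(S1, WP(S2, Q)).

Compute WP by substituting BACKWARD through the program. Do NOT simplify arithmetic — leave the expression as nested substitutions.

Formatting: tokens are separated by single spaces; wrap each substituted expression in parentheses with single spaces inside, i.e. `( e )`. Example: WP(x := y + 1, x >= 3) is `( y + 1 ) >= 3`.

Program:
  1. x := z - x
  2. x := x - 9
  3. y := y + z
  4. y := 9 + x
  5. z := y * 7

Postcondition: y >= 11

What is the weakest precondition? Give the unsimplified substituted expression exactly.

post: y >= 11
stmt 5: z := y * 7  -- replace 0 occurrence(s) of z with (y * 7)
  => y >= 11
stmt 4: y := 9 + x  -- replace 1 occurrence(s) of y with (9 + x)
  => ( 9 + x ) >= 11
stmt 3: y := y + z  -- replace 0 occurrence(s) of y with (y + z)
  => ( 9 + x ) >= 11
stmt 2: x := x - 9  -- replace 1 occurrence(s) of x with (x - 9)
  => ( 9 + ( x - 9 ) ) >= 11
stmt 1: x := z - x  -- replace 1 occurrence(s) of x with (z - x)
  => ( 9 + ( ( z - x ) - 9 ) ) >= 11

Answer: ( 9 + ( ( z - x ) - 9 ) ) >= 11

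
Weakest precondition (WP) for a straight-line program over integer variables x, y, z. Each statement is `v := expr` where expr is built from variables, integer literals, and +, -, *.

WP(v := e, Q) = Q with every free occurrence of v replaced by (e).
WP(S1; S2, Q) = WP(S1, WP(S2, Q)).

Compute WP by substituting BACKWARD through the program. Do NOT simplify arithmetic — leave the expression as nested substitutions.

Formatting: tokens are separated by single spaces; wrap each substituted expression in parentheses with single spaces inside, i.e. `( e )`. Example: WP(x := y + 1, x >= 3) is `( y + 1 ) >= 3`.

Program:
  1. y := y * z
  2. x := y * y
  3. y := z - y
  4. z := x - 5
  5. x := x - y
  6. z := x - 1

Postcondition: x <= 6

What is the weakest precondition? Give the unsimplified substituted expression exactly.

Answer: ( ( ( y * z ) * ( y * z ) ) - ( z - ( y * z ) ) ) <= 6

Derivation:
post: x <= 6
stmt 6: z := x - 1  -- replace 0 occurrence(s) of z with (x - 1)
  => x <= 6
stmt 5: x := x - y  -- replace 1 occurrence(s) of x with (x - y)
  => ( x - y ) <= 6
stmt 4: z := x - 5  -- replace 0 occurrence(s) of z with (x - 5)
  => ( x - y ) <= 6
stmt 3: y := z - y  -- replace 1 occurrence(s) of y with (z - y)
  => ( x - ( z - y ) ) <= 6
stmt 2: x := y * y  -- replace 1 occurrence(s) of x with (y * y)
  => ( ( y * y ) - ( z - y ) ) <= 6
stmt 1: y := y * z  -- replace 3 occurrence(s) of y with (y * z)
  => ( ( ( y * z ) * ( y * z ) ) - ( z - ( y * z ) ) ) <= 6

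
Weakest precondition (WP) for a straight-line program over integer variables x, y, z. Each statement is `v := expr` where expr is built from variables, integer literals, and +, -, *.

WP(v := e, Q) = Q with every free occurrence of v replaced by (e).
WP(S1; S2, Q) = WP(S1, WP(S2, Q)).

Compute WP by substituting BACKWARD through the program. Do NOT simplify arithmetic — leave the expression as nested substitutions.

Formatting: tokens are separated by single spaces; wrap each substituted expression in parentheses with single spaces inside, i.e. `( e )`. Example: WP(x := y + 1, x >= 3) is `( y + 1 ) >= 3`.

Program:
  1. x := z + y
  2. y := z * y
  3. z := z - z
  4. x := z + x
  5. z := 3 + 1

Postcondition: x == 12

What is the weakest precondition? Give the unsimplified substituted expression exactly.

post: x == 12
stmt 5: z := 3 + 1  -- replace 0 occurrence(s) of z with (3 + 1)
  => x == 12
stmt 4: x := z + x  -- replace 1 occurrence(s) of x with (z + x)
  => ( z + x ) == 12
stmt 3: z := z - z  -- replace 1 occurrence(s) of z with (z - z)
  => ( ( z - z ) + x ) == 12
stmt 2: y := z * y  -- replace 0 occurrence(s) of y with (z * y)
  => ( ( z - z ) + x ) == 12
stmt 1: x := z + y  -- replace 1 occurrence(s) of x with (z + y)
  => ( ( z - z ) + ( z + y ) ) == 12

Answer: ( ( z - z ) + ( z + y ) ) == 12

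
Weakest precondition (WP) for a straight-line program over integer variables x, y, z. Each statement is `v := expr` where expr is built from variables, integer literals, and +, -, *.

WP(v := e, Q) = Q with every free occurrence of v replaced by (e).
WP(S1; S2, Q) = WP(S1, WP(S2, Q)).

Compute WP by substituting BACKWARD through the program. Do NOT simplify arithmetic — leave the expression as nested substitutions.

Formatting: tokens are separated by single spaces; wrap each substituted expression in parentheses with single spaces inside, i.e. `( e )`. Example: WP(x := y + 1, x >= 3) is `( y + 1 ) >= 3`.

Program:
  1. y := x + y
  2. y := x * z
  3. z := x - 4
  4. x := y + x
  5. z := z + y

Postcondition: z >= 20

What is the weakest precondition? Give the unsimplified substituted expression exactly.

Answer: ( ( x - 4 ) + ( x * z ) ) >= 20

Derivation:
post: z >= 20
stmt 5: z := z + y  -- replace 1 occurrence(s) of z with (z + y)
  => ( z + y ) >= 20
stmt 4: x := y + x  -- replace 0 occurrence(s) of x with (y + x)
  => ( z + y ) >= 20
stmt 3: z := x - 4  -- replace 1 occurrence(s) of z with (x - 4)
  => ( ( x - 4 ) + y ) >= 20
stmt 2: y := x * z  -- replace 1 occurrence(s) of y with (x * z)
  => ( ( x - 4 ) + ( x * z ) ) >= 20
stmt 1: y := x + y  -- replace 0 occurrence(s) of y with (x + y)
  => ( ( x - 4 ) + ( x * z ) ) >= 20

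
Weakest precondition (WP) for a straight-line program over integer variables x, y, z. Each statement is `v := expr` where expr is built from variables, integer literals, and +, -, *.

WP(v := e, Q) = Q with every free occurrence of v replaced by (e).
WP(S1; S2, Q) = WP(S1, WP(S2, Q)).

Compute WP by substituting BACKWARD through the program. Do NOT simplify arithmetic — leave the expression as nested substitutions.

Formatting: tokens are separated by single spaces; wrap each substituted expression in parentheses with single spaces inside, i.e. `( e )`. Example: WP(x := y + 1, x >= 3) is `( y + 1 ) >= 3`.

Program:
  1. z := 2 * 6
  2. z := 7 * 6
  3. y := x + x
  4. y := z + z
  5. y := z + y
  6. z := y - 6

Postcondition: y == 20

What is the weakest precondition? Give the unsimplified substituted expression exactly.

post: y == 20
stmt 6: z := y - 6  -- replace 0 occurrence(s) of z with (y - 6)
  => y == 20
stmt 5: y := z + y  -- replace 1 occurrence(s) of y with (z + y)
  => ( z + y ) == 20
stmt 4: y := z + z  -- replace 1 occurrence(s) of y with (z + z)
  => ( z + ( z + z ) ) == 20
stmt 3: y := x + x  -- replace 0 occurrence(s) of y with (x + x)
  => ( z + ( z + z ) ) == 20
stmt 2: z := 7 * 6  -- replace 3 occurrence(s) of z with (7 * 6)
  => ( ( 7 * 6 ) + ( ( 7 * 6 ) + ( 7 * 6 ) ) ) == 20
stmt 1: z := 2 * 6  -- replace 0 occurrence(s) of z with (2 * 6)
  => ( ( 7 * 6 ) + ( ( 7 * 6 ) + ( 7 * 6 ) ) ) == 20

Answer: ( ( 7 * 6 ) + ( ( 7 * 6 ) + ( 7 * 6 ) ) ) == 20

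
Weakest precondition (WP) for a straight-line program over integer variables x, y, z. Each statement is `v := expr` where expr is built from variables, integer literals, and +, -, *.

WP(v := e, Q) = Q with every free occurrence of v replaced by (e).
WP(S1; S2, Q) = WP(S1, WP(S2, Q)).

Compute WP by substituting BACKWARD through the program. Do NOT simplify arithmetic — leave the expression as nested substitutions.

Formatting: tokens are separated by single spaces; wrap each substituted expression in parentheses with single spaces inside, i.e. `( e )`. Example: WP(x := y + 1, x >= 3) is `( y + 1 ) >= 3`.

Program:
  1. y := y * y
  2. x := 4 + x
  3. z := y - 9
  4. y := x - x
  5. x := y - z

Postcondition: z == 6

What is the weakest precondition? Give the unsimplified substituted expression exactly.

post: z == 6
stmt 5: x := y - z  -- replace 0 occurrence(s) of x with (y - z)
  => z == 6
stmt 4: y := x - x  -- replace 0 occurrence(s) of y with (x - x)
  => z == 6
stmt 3: z := y - 9  -- replace 1 occurrence(s) of z with (y - 9)
  => ( y - 9 ) == 6
stmt 2: x := 4 + x  -- replace 0 occurrence(s) of x with (4 + x)
  => ( y - 9 ) == 6
stmt 1: y := y * y  -- replace 1 occurrence(s) of y with (y * y)
  => ( ( y * y ) - 9 ) == 6

Answer: ( ( y * y ) - 9 ) == 6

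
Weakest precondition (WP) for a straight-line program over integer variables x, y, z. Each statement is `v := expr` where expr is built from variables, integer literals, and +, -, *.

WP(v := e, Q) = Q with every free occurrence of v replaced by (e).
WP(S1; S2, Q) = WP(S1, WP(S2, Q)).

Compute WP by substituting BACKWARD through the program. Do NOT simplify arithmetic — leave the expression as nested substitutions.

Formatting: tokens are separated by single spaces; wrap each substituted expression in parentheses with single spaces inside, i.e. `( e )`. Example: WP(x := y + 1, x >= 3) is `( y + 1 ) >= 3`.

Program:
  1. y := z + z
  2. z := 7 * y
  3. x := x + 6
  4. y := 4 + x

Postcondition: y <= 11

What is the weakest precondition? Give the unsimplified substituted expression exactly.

Answer: ( 4 + ( x + 6 ) ) <= 11

Derivation:
post: y <= 11
stmt 4: y := 4 + x  -- replace 1 occurrence(s) of y with (4 + x)
  => ( 4 + x ) <= 11
stmt 3: x := x + 6  -- replace 1 occurrence(s) of x with (x + 6)
  => ( 4 + ( x + 6 ) ) <= 11
stmt 2: z := 7 * y  -- replace 0 occurrence(s) of z with (7 * y)
  => ( 4 + ( x + 6 ) ) <= 11
stmt 1: y := z + z  -- replace 0 occurrence(s) of y with (z + z)
  => ( 4 + ( x + 6 ) ) <= 11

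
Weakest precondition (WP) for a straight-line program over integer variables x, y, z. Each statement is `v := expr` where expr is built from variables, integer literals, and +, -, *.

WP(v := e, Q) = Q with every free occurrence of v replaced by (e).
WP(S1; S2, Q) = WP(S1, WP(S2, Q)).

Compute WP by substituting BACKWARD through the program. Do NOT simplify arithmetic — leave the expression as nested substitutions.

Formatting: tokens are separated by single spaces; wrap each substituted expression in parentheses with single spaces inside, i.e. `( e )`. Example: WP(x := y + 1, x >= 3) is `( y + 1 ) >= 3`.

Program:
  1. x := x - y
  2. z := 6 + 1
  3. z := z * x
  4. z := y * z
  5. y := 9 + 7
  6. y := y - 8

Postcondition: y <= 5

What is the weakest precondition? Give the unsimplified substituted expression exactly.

post: y <= 5
stmt 6: y := y - 8  -- replace 1 occurrence(s) of y with (y - 8)
  => ( y - 8 ) <= 5
stmt 5: y := 9 + 7  -- replace 1 occurrence(s) of y with (9 + 7)
  => ( ( 9 + 7 ) - 8 ) <= 5
stmt 4: z := y * z  -- replace 0 occurrence(s) of z with (y * z)
  => ( ( 9 + 7 ) - 8 ) <= 5
stmt 3: z := z * x  -- replace 0 occurrence(s) of z with (z * x)
  => ( ( 9 + 7 ) - 8 ) <= 5
stmt 2: z := 6 + 1  -- replace 0 occurrence(s) of z with (6 + 1)
  => ( ( 9 + 7 ) - 8 ) <= 5
stmt 1: x := x - y  -- replace 0 occurrence(s) of x with (x - y)
  => ( ( 9 + 7 ) - 8 ) <= 5

Answer: ( ( 9 + 7 ) - 8 ) <= 5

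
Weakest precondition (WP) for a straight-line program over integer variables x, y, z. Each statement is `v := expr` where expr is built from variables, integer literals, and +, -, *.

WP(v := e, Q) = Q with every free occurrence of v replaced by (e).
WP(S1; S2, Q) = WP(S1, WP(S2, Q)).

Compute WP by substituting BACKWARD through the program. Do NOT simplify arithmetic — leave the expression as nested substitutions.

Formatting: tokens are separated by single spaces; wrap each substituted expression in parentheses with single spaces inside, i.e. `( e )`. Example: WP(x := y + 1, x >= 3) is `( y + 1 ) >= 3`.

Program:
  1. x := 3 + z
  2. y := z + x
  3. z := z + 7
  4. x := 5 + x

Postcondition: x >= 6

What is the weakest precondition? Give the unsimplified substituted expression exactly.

post: x >= 6
stmt 4: x := 5 + x  -- replace 1 occurrence(s) of x with (5 + x)
  => ( 5 + x ) >= 6
stmt 3: z := z + 7  -- replace 0 occurrence(s) of z with (z + 7)
  => ( 5 + x ) >= 6
stmt 2: y := z + x  -- replace 0 occurrence(s) of y with (z + x)
  => ( 5 + x ) >= 6
stmt 1: x := 3 + z  -- replace 1 occurrence(s) of x with (3 + z)
  => ( 5 + ( 3 + z ) ) >= 6

Answer: ( 5 + ( 3 + z ) ) >= 6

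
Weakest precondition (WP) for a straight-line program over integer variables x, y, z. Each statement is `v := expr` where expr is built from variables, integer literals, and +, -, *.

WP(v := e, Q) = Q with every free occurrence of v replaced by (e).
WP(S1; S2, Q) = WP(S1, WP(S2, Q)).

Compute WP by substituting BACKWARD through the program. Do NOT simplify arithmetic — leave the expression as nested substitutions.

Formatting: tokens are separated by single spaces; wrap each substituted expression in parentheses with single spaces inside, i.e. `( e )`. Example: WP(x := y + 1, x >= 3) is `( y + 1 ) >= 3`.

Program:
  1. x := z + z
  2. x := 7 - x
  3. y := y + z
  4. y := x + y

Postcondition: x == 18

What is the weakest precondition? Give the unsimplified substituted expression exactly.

post: x == 18
stmt 4: y := x + y  -- replace 0 occurrence(s) of y with (x + y)
  => x == 18
stmt 3: y := y + z  -- replace 0 occurrence(s) of y with (y + z)
  => x == 18
stmt 2: x := 7 - x  -- replace 1 occurrence(s) of x with (7 - x)
  => ( 7 - x ) == 18
stmt 1: x := z + z  -- replace 1 occurrence(s) of x with (z + z)
  => ( 7 - ( z + z ) ) == 18

Answer: ( 7 - ( z + z ) ) == 18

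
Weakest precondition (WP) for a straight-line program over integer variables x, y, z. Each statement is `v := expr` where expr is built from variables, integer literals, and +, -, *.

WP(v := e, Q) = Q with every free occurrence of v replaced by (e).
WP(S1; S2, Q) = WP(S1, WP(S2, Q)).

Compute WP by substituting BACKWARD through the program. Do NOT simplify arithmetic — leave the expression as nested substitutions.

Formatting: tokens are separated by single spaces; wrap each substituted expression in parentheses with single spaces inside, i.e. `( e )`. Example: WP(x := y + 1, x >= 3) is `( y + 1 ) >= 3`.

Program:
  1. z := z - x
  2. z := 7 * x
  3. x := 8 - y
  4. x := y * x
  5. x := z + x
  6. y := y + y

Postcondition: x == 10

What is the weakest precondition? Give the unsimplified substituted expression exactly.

post: x == 10
stmt 6: y := y + y  -- replace 0 occurrence(s) of y with (y + y)
  => x == 10
stmt 5: x := z + x  -- replace 1 occurrence(s) of x with (z + x)
  => ( z + x ) == 10
stmt 4: x := y * x  -- replace 1 occurrence(s) of x with (y * x)
  => ( z + ( y * x ) ) == 10
stmt 3: x := 8 - y  -- replace 1 occurrence(s) of x with (8 - y)
  => ( z + ( y * ( 8 - y ) ) ) == 10
stmt 2: z := 7 * x  -- replace 1 occurrence(s) of z with (7 * x)
  => ( ( 7 * x ) + ( y * ( 8 - y ) ) ) == 10
stmt 1: z := z - x  -- replace 0 occurrence(s) of z with (z - x)
  => ( ( 7 * x ) + ( y * ( 8 - y ) ) ) == 10

Answer: ( ( 7 * x ) + ( y * ( 8 - y ) ) ) == 10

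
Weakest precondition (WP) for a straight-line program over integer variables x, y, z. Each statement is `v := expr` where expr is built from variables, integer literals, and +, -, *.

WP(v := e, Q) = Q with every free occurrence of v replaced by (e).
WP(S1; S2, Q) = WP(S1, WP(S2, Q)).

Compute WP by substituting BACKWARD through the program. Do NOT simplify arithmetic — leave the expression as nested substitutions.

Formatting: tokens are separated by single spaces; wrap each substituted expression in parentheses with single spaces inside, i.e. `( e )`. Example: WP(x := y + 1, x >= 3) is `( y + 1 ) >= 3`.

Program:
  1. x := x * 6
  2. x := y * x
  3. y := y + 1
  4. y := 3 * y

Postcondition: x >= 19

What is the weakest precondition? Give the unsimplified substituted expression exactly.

post: x >= 19
stmt 4: y := 3 * y  -- replace 0 occurrence(s) of y with (3 * y)
  => x >= 19
stmt 3: y := y + 1  -- replace 0 occurrence(s) of y with (y + 1)
  => x >= 19
stmt 2: x := y * x  -- replace 1 occurrence(s) of x with (y * x)
  => ( y * x ) >= 19
stmt 1: x := x * 6  -- replace 1 occurrence(s) of x with (x * 6)
  => ( y * ( x * 6 ) ) >= 19

Answer: ( y * ( x * 6 ) ) >= 19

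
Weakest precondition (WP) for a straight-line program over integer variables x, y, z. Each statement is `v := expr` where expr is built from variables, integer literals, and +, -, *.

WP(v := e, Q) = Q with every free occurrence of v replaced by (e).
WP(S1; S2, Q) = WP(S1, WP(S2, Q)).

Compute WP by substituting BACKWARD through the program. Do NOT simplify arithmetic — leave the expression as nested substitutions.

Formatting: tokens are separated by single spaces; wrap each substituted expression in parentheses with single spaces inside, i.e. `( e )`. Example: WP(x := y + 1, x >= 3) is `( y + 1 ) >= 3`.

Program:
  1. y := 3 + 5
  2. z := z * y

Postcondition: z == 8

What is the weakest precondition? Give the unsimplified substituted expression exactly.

post: z == 8
stmt 2: z := z * y  -- replace 1 occurrence(s) of z with (z * y)
  => ( z * y ) == 8
stmt 1: y := 3 + 5  -- replace 1 occurrence(s) of y with (3 + 5)
  => ( z * ( 3 + 5 ) ) == 8

Answer: ( z * ( 3 + 5 ) ) == 8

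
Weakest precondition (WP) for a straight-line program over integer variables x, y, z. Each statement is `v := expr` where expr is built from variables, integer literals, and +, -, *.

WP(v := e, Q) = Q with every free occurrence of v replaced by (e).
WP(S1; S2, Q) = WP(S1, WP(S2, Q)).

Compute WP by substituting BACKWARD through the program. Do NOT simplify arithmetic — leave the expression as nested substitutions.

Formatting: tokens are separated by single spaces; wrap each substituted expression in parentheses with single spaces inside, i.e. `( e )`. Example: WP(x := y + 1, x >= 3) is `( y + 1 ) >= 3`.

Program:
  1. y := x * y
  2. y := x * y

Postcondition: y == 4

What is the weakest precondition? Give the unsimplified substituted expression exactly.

post: y == 4
stmt 2: y := x * y  -- replace 1 occurrence(s) of y with (x * y)
  => ( x * y ) == 4
stmt 1: y := x * y  -- replace 1 occurrence(s) of y with (x * y)
  => ( x * ( x * y ) ) == 4

Answer: ( x * ( x * y ) ) == 4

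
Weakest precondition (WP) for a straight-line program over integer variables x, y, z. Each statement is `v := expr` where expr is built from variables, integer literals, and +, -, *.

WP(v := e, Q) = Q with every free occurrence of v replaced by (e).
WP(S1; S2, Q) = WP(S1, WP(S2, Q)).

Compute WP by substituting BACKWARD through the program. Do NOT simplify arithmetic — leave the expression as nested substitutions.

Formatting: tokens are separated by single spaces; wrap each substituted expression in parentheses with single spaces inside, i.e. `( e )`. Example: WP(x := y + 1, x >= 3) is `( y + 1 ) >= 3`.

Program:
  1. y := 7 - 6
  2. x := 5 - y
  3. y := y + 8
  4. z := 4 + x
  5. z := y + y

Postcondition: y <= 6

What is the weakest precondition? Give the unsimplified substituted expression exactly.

Answer: ( ( 7 - 6 ) + 8 ) <= 6

Derivation:
post: y <= 6
stmt 5: z := y + y  -- replace 0 occurrence(s) of z with (y + y)
  => y <= 6
stmt 4: z := 4 + x  -- replace 0 occurrence(s) of z with (4 + x)
  => y <= 6
stmt 3: y := y + 8  -- replace 1 occurrence(s) of y with (y + 8)
  => ( y + 8 ) <= 6
stmt 2: x := 5 - y  -- replace 0 occurrence(s) of x with (5 - y)
  => ( y + 8 ) <= 6
stmt 1: y := 7 - 6  -- replace 1 occurrence(s) of y with (7 - 6)
  => ( ( 7 - 6 ) + 8 ) <= 6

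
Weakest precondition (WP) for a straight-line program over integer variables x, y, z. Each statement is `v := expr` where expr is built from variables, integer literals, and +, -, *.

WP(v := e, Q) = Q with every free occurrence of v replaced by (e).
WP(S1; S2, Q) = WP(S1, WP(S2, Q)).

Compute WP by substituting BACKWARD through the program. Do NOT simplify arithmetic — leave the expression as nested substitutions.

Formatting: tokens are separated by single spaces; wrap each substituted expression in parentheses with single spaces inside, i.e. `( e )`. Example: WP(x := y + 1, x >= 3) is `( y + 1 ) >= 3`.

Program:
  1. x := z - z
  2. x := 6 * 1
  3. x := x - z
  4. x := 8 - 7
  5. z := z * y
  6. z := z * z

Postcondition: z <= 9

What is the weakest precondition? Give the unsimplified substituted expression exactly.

post: z <= 9
stmt 6: z := z * z  -- replace 1 occurrence(s) of z with (z * z)
  => ( z * z ) <= 9
stmt 5: z := z * y  -- replace 2 occurrence(s) of z with (z * y)
  => ( ( z * y ) * ( z * y ) ) <= 9
stmt 4: x := 8 - 7  -- replace 0 occurrence(s) of x with (8 - 7)
  => ( ( z * y ) * ( z * y ) ) <= 9
stmt 3: x := x - z  -- replace 0 occurrence(s) of x with (x - z)
  => ( ( z * y ) * ( z * y ) ) <= 9
stmt 2: x := 6 * 1  -- replace 0 occurrence(s) of x with (6 * 1)
  => ( ( z * y ) * ( z * y ) ) <= 9
stmt 1: x := z - z  -- replace 0 occurrence(s) of x with (z - z)
  => ( ( z * y ) * ( z * y ) ) <= 9

Answer: ( ( z * y ) * ( z * y ) ) <= 9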